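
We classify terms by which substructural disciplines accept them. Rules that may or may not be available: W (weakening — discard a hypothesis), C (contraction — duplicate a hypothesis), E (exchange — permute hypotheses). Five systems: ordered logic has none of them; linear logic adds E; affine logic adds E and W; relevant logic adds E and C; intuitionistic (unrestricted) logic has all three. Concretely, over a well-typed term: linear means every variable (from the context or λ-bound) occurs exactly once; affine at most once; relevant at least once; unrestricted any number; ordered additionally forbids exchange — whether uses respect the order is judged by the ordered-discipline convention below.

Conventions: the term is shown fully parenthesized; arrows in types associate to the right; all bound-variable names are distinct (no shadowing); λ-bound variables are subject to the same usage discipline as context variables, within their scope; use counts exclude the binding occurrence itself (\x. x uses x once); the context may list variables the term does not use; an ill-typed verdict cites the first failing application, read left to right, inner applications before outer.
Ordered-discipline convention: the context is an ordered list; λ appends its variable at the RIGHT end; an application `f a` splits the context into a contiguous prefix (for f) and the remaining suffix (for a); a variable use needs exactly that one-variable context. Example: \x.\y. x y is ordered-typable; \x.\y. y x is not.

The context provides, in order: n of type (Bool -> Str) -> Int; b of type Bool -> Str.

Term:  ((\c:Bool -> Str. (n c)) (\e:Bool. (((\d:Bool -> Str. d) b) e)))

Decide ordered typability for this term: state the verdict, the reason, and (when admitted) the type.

yes — n, b, c, e, d once each; derivable with no W/C/E; term : Int
variable uses: n ×1, b ×1, c [bound] ×1, e [bound] ×1, d [bound] ×1
use order (left to right): n, c, d, b, e
typing: well-typed — term : Int
summary: ordered ✓, linear ✓, affine ✓, relevant ✓, unrestricted ✓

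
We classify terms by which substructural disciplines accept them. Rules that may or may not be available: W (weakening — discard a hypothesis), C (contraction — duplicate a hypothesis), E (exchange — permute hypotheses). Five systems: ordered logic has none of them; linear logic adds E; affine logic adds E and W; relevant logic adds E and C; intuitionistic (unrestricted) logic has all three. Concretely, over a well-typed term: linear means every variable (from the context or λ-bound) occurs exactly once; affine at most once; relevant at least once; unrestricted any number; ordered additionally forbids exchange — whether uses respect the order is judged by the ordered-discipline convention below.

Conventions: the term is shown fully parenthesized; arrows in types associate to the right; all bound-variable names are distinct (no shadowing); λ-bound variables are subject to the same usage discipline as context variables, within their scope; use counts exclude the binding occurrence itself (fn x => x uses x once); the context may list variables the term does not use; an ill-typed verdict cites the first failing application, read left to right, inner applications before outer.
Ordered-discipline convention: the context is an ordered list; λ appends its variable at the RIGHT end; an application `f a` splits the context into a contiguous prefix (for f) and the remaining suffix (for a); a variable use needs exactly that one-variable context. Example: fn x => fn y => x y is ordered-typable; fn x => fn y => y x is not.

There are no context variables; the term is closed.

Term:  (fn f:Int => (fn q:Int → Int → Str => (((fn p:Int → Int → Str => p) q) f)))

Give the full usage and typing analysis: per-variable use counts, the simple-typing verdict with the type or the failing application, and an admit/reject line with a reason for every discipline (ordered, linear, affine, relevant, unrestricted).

usage: f (λ-bound): 1×; q (λ-bound): 1×; p (λ-bound): 1×
use order (left to right): p, q, f
typing: well-typed — term : Int → (Int → Int → Str) → Int → Str
ordered: ✗ — needs exchange: uses follow p, q, f
linear: ✓ — f, q, p: one use apiece
affine: ✓ — f, q, p: no repeats, contraction unneeded
relevant: ✓ — f, q, p: all used, weakening unneeded
unrestricted: ✓ — typability at Int → (Int → Int → Str) → Int → Str is all that's needed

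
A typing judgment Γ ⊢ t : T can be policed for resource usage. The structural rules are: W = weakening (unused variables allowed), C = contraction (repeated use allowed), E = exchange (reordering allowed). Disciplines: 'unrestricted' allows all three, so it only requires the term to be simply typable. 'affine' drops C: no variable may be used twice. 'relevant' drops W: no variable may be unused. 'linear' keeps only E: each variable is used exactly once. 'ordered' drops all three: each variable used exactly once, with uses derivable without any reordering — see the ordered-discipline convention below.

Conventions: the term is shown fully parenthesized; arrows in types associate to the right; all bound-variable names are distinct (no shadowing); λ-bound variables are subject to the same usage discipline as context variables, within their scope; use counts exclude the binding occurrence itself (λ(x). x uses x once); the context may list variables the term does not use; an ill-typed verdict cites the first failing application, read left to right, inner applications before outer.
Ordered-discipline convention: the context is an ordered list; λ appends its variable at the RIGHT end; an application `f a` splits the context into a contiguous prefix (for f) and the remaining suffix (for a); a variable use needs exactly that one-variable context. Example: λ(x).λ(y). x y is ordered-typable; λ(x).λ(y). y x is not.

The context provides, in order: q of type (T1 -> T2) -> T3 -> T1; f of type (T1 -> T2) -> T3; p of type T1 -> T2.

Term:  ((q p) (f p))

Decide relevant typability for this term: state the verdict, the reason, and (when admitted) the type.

yes — at least one use each (q, f, p); term : T1
usage: q=1; f=1; p=2
order of uses: q, p, f, p
typing: well-typed — term : T1
across the five disciplines: ordered ✗; linear ✗; affine ✗; relevant ✓; unrestricted ✓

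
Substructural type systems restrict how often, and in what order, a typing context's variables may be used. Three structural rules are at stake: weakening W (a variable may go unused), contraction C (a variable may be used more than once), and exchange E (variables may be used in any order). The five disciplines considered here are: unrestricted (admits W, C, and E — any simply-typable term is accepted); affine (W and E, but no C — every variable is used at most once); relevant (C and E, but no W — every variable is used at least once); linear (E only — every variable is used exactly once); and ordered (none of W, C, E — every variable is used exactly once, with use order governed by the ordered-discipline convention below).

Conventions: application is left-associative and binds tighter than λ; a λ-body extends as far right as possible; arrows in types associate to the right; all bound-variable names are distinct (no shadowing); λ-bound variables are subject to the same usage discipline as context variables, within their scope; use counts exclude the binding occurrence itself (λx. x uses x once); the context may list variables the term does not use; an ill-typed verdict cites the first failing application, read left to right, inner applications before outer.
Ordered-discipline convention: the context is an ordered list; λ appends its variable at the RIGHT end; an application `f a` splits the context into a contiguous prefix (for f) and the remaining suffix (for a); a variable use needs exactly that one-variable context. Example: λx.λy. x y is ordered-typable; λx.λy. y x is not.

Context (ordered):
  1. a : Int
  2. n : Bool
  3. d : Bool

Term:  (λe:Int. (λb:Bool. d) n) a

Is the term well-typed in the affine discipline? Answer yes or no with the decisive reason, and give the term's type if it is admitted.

yes — at most one use each (a, n, d, e, b); term : Bool
use counts: a: 1; n: 1; d: 1; e [bound]: 0; b [bound]: 0
use order (left to right): d, n, a
typing: well-typed — term : Bool
per-discipline verdicts: ordered ✗, linear ✗, affine ✓, relevant ✗, unrestricted ✓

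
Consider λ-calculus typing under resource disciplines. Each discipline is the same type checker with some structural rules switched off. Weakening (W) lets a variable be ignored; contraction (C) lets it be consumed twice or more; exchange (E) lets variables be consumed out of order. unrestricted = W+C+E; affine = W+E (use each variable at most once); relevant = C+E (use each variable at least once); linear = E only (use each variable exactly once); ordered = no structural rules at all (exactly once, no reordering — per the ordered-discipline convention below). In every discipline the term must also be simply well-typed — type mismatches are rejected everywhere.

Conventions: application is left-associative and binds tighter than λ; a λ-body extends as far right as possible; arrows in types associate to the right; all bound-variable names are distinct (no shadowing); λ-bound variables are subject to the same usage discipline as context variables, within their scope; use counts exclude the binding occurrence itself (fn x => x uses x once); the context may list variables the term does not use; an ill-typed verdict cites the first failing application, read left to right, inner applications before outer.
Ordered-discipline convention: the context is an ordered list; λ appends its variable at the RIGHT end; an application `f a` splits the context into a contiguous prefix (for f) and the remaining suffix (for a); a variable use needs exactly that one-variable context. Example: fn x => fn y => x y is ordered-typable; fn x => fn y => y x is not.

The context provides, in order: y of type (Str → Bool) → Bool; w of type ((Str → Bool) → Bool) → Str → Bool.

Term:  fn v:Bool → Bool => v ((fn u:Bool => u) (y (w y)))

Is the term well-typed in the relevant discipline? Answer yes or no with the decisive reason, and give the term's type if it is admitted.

yes — every one of y, w, v, u appears; term : (Bool → Bool) → Bool
counts: y=2; w=1; v (bound)=1; u (bound)=1
order of uses: v, u, y, w, y
typing: well-typed — term : (Bool → Bool) → Bool
across the five disciplines: ordered ✗, linear ✗, affine ✗, relevant ✓, unrestricted ✓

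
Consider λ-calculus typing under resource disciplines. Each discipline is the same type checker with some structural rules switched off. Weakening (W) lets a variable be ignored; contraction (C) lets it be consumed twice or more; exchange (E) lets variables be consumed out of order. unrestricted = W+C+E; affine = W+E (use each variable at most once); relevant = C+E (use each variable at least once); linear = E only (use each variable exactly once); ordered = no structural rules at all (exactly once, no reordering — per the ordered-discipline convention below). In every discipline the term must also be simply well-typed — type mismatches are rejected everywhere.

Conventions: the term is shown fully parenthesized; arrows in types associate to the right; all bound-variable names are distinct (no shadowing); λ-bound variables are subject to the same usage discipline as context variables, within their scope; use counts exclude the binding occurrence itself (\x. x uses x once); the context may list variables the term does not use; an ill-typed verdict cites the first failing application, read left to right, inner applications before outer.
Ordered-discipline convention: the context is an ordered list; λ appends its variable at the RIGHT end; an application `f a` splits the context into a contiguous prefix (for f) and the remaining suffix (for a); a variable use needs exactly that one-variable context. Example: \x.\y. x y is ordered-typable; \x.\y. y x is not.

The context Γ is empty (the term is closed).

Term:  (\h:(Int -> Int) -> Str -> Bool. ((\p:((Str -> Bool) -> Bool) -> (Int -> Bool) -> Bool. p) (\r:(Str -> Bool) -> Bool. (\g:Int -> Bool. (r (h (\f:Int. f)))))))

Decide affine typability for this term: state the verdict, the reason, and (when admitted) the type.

yes — no duplicate uses among h, p, r, g, f; term : ((Int -> Int) -> Str -> Bool) -> ((Str -> Bool) -> Bool) -> (Int -> Bool) -> Bool
counts: h [bound] ×1; p [bound] ×1; r [bound] ×1; g [bound] ×0; f [bound] ×1
use order (left to right): p, r, h, f
typing: the term checks, with type ((Int -> Int) -> Str -> Bool) -> ((Str -> Bool) -> Bool) -> (Int -> Bool) -> Bool
per-discipline verdicts: ordered ✗ | linear ✗ | affine ✓ | relevant ✗ | unrestricted ✓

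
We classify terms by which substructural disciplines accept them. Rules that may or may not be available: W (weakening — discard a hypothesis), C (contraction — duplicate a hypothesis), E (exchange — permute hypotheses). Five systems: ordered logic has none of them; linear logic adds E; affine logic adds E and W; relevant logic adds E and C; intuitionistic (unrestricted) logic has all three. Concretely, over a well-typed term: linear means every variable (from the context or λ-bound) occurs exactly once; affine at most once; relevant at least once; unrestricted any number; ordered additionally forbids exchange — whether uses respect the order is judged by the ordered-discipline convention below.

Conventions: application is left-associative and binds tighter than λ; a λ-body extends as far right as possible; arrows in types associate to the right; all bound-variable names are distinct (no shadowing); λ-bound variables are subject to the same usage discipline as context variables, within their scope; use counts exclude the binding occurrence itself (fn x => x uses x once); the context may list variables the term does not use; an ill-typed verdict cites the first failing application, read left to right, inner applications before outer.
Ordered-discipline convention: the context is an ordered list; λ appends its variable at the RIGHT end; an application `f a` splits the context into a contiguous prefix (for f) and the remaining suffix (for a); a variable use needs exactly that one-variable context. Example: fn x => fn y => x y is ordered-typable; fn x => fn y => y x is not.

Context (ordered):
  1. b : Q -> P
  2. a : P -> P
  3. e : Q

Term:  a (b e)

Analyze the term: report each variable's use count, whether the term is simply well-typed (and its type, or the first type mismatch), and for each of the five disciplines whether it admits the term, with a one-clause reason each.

use counts: b=1, a=1, e=1
use order (left to right): a, b, e
typing: the term checks, with type P
ordered ✗ (use order a, b, e needs exchange)
linear ✓ (exactly-once usage across b, a, e)
affine ✓ (b, a, e: no repeats, contraction unneeded)
relevant ✓ (every one of b, a, e appears)
unrestricted ✓ (simply typable at P; W, C, E all held)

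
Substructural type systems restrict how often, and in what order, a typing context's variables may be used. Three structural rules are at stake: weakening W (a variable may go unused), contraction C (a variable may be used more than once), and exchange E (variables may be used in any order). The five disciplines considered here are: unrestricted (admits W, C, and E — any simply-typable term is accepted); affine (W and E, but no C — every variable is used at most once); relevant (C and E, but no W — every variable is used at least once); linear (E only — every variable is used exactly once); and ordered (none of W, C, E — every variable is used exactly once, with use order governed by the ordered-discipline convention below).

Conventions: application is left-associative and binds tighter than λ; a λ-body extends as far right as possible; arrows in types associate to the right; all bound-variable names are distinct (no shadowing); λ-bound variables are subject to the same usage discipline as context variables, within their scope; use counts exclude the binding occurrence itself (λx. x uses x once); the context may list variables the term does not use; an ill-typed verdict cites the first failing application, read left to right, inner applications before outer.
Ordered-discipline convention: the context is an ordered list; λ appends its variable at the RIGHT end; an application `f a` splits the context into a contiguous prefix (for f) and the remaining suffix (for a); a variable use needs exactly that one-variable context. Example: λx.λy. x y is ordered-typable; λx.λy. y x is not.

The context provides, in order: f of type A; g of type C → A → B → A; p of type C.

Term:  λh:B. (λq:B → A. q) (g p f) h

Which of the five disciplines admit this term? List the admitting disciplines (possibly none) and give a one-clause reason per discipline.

admitting disciplines: linear, affine, relevant, unrestricted
use counts: f ×1; g ×1; p ×1; h (λ-bound) ×1; q (λ-bound) ×1
use order (left to right): q, g, p, f, h
typing: well-typed at B → A
ordered: ✗ — use order q, g, p, f, h needs exchange
linear: ✓ — single use per variable (f, g, p, h, q)
affine: ✓ — f, g, p, h, q: no repeats, contraction unneeded
relevant: ✓ — none of f, g, p, h, q goes unused
unrestricted: ✓ — type-checks (B → A) and nothing is barred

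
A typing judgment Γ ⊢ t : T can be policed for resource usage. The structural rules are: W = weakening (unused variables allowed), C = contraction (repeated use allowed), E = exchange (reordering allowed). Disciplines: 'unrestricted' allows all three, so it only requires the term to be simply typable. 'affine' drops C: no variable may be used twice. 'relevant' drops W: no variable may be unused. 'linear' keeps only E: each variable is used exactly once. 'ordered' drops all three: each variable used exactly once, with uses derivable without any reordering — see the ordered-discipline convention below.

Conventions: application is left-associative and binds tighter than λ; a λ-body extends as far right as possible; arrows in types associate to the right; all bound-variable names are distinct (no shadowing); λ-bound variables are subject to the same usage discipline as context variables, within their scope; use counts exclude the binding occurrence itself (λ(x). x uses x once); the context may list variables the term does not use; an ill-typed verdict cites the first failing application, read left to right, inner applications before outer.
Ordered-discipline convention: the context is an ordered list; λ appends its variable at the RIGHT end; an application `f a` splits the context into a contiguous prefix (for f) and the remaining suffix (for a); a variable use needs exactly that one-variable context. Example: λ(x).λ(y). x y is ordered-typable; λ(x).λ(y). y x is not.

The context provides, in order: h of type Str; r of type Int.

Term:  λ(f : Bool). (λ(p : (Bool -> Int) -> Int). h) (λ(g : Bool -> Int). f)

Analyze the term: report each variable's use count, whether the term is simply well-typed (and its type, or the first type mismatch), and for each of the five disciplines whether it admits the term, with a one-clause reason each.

usage: h: 1, r: 0, f [bound]: 1, p [bound]: 0, g [bound]: 0
order of uses: h, f
typing: ill-typed: a function awaiting (Bool -> Int) -> Int gets (Bool -> Int) -> Bool
ordered ✗ (not simply typable)
linear ✗ (fails simple typing)
affine ✗ (a type mismatch blocks all five)
relevant ✗ (the type mismatch rejects it)
unrestricted ✗ (not simply typable)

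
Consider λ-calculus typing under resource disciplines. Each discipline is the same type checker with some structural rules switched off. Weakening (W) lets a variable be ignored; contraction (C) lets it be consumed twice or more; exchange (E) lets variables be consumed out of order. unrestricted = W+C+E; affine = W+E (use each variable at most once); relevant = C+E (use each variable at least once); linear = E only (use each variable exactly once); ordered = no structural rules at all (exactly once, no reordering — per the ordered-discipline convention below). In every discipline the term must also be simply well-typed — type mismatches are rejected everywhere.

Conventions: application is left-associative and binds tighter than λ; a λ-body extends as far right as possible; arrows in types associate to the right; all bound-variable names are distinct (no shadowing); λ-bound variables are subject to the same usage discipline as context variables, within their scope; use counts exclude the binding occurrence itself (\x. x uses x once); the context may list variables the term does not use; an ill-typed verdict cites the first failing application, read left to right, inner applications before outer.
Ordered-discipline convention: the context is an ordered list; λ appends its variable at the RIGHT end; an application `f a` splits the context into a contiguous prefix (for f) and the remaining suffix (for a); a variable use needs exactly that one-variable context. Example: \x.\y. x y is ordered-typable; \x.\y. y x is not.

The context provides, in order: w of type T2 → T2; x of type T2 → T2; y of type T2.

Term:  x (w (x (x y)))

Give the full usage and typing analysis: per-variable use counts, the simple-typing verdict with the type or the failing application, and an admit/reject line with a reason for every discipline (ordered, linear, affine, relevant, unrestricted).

use counts: w ×1; x ×3; y ×1
uses in reading order: x, w, x, x, y
typing: well-typed at T2
ordered: ✗ — repeated use of x ×3
linear: ✗ — repeated use of x ×3
affine: ✗ — repeated use of x ×3
relevant: ✓ — none of w, x, y goes unused
unrestricted: ✓ — simply typable at T2; W, C, E all held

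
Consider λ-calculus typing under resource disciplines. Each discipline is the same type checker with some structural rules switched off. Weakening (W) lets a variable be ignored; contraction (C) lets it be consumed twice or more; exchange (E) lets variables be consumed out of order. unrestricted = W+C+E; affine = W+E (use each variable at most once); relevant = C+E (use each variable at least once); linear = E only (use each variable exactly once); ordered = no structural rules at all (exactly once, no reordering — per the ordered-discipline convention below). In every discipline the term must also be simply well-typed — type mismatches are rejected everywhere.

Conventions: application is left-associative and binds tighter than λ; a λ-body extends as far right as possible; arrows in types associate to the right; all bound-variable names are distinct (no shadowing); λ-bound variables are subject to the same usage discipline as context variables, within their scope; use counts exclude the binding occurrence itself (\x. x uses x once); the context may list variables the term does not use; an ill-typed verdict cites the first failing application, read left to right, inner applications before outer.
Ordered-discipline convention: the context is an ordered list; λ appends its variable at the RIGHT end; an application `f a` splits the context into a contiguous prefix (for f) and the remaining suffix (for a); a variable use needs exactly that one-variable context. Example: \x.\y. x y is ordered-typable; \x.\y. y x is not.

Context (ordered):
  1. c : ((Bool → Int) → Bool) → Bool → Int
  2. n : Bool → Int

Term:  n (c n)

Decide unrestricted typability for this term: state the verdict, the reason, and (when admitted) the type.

no — the type mismatch rejects it
counts: c: 1×, n: 2×
uses in reading order: n, c, n
typing: ill-typed: argument of type Bool → Int where (Bool → Int) → Bool is required
all disciplines: ordered ✗ | linear ✗ | affine ✗ | relevant ✗ | unrestricted ✗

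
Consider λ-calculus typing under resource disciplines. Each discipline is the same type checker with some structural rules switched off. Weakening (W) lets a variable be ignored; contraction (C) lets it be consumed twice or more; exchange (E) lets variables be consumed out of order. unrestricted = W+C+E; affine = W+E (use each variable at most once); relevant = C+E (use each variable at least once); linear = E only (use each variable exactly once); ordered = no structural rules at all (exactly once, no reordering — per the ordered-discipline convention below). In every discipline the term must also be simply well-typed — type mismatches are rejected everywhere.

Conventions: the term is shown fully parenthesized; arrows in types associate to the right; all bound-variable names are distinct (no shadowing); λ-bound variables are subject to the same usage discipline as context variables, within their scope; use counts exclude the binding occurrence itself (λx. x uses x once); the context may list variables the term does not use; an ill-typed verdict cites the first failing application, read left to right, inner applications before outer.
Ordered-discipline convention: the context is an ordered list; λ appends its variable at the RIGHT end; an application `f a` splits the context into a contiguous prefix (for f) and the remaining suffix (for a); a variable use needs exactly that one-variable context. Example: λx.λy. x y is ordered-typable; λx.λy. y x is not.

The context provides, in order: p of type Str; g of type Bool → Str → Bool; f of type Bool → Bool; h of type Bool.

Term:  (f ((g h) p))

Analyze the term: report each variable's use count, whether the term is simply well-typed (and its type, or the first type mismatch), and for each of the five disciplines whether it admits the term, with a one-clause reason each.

variable uses: p: 1×, g: 1×, f: 1×, h: 1×
left-to-right use order: f, g, h, p
typing: well-typed at Bool
ordered: ✗, no contiguous prefix/suffix split fits f, g, h, p
linear: ✓, exactly-once usage across p, g, f, h
affine: ✓, at most one use each (p, g, f, h)
relevant: ✓, none of p, g, f, h goes unused
unrestricted: ✓, well-typed at Bool; no restrictions here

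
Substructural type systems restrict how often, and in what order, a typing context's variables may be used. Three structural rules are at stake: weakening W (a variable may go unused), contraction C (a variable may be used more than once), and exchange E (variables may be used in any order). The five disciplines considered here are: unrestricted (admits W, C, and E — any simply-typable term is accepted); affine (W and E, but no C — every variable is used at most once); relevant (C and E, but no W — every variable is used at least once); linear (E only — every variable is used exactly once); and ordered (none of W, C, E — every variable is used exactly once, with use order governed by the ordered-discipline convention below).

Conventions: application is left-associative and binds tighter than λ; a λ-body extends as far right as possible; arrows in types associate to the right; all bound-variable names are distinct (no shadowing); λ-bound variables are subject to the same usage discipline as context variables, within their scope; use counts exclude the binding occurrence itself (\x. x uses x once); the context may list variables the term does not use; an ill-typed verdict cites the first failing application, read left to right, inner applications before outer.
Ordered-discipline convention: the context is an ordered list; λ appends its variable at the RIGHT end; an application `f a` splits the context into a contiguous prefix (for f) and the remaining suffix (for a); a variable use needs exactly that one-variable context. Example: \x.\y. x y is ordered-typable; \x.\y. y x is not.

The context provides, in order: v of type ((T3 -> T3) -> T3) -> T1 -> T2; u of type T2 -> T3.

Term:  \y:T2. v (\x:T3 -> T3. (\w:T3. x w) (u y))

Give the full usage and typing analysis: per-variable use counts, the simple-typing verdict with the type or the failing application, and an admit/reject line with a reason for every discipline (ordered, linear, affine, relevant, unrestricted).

usage: v: 1, u: 1, y (bound): 1, x (bound): 1, w (bound): 1
order of uses: v, x, w, u, y
typing: well-typed — term : T2 -> T1 -> T2
ordered: ✗ — no contiguous prefix/suffix split fits v, x, w, u, y
linear: ✓ — v, u, y, x, w: one use apiece
affine: ✓ — no duplicate uses among v, u, y, x, w
relevant: ✓ — v, u, y, x, w: all used, weakening unneeded
unrestricted: ✓ — well-typed at T2 -> T1 -> T2; no restrictions here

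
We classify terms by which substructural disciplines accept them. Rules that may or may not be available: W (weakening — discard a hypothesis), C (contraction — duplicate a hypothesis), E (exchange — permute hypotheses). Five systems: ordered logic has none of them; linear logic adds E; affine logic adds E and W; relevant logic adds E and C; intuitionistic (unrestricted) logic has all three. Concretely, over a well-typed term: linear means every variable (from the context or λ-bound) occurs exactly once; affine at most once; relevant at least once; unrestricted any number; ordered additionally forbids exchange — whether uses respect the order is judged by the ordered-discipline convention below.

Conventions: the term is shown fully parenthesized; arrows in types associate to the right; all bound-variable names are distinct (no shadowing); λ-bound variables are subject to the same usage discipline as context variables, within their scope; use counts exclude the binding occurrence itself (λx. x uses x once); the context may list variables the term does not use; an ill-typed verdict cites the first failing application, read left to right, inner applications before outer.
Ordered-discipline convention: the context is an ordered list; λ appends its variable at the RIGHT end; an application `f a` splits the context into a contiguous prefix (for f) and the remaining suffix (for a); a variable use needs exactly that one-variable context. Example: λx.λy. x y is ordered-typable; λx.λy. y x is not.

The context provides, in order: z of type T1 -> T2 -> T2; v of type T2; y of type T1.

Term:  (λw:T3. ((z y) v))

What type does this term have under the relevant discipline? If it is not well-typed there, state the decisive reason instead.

not well-typed under relevant — unused: w — weakening required
counts: z: 1, v: 1, y: 1, w [bound]: 0
left-to-right use order: z, y, v
typing: well-typed at T3 -> T2
all disciplines: ordered ✗ · linear ✗ · affine ✓ · relevant ✗ · unrestricted ✓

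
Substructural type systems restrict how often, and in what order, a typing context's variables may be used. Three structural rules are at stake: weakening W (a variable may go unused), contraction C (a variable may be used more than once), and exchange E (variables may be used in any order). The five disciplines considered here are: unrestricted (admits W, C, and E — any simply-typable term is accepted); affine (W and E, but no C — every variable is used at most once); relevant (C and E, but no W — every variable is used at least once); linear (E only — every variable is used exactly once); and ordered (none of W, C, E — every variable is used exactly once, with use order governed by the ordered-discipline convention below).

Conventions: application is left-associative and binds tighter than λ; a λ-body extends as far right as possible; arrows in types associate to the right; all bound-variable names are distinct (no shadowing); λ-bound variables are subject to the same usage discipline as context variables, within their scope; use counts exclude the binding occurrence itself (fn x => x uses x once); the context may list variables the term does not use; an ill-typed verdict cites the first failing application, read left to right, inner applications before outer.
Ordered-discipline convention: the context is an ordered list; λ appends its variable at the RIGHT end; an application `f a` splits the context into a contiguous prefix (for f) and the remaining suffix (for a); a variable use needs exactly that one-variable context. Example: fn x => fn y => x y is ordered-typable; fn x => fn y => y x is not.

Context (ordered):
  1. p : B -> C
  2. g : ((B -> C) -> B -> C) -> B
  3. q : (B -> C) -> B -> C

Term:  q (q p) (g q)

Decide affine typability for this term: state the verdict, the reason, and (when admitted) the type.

no — uses contraction: q ×3
variable uses: p: 1, g: 1, q: 3
order of uses: q, q, p, g, q
typing: ✓ — C
per-discipline verdicts: ordered ✗ | linear ✗ | affine ✗ | relevant ✓ | unrestricted ✓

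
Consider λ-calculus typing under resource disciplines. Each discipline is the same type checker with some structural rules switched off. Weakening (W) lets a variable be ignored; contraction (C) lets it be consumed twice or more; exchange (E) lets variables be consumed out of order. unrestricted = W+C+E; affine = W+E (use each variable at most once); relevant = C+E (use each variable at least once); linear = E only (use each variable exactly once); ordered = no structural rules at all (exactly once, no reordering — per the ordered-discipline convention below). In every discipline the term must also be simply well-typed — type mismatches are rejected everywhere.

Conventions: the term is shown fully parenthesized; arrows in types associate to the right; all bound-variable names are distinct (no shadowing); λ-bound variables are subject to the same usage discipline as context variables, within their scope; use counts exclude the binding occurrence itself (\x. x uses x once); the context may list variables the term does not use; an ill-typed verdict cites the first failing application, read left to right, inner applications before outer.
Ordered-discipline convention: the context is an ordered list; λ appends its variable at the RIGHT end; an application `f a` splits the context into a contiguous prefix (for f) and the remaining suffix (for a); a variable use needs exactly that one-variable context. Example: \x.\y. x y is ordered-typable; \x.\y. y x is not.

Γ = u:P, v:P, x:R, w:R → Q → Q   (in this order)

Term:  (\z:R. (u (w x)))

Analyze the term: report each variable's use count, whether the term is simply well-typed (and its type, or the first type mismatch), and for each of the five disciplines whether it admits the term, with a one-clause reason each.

variable uses: u ×1, v ×0, x ×1, w ×1, z (λ-bound) ×0
left-to-right use order: u, w, x
typing: ill-typed: non-arrow in function slot: P
ordered ✗ (fails simple typing)
linear ✗ (a type mismatch blocks all five)
affine ✗ (the type mismatch rejects it)
relevant ✗ (not simply typable)
unrestricted ✗ (fails simple typing)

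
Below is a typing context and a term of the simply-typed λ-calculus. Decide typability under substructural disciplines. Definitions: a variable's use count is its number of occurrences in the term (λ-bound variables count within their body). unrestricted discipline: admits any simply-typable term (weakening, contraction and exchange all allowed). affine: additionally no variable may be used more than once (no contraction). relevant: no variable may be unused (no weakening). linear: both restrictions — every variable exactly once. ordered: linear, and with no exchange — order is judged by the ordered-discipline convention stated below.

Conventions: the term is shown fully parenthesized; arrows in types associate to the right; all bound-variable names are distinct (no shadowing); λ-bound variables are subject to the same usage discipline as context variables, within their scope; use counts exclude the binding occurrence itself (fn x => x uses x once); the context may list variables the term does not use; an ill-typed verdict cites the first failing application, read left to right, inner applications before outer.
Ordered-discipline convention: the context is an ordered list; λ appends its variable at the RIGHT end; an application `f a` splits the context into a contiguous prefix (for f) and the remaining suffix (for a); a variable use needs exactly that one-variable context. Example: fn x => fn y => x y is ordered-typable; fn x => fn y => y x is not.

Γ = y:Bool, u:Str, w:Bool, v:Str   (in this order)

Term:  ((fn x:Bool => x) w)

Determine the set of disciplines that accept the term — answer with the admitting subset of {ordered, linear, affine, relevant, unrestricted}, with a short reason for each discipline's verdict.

admitted in: affine, unrestricted
counts: y=0, u=0, w=1, v=0, x (bound)=1
order of uses: x, w
typing: well-typed — term : Bool
ordered: ✗ — needs weakening: y, u, v unused
linear: ✗ — needs weakening: y, u, v unused
affine: ✓ — no duplicate uses among y, u, w, v, x
relevant: ✗ — needs weakening: y, u, v unused
unrestricted: ✓ — well-typed at Bool; no restrictions here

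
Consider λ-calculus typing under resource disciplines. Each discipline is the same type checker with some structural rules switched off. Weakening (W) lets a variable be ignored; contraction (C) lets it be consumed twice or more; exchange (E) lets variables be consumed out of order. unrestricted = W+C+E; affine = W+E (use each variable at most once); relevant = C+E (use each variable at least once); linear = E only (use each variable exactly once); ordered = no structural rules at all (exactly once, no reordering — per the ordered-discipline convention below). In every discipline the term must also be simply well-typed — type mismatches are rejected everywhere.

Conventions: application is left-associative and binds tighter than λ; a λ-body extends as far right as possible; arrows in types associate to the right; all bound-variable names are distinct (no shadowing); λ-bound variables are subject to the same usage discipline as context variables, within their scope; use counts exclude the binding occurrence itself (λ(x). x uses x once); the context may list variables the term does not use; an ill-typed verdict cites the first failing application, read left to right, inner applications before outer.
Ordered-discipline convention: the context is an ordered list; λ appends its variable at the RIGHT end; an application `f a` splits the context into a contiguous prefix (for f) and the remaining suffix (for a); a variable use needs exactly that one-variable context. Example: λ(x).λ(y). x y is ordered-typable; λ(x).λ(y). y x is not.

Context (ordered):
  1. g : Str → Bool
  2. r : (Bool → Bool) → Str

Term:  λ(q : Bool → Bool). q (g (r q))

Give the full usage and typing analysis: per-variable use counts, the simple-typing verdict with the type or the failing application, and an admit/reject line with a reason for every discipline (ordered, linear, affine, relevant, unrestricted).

counts: g ×1; r ×1; q [bound] ×2
left-to-right use order: q, g, r, q
typing: well-typed at (Bool → Bool) → Bool
ordered: ✗ — repeated use of q ×2
linear: ✗ — repeated use of q ×2
affine: ✗ — repeated use of q ×2
relevant: ✓ — g, r, q: all used, weakening unneeded
unrestricted: ✓ — type-checks ((Bool → Bool) → Bool) and nothing is barred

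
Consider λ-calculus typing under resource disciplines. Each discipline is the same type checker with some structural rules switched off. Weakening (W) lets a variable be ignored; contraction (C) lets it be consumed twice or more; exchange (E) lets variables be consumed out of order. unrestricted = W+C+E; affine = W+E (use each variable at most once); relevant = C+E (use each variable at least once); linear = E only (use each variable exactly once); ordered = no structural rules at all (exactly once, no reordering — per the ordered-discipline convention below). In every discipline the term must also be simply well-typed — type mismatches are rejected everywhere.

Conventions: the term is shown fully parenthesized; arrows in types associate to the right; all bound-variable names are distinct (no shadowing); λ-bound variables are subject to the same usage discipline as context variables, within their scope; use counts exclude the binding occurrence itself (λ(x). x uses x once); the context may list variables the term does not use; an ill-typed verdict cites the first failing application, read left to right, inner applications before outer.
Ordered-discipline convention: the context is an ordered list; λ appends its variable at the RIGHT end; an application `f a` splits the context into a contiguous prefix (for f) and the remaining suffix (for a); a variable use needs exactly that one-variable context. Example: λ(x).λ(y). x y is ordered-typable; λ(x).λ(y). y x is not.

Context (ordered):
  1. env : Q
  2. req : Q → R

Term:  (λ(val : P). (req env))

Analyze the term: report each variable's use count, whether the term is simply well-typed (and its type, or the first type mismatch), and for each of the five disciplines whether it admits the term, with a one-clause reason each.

variable uses: env ×1, req ×1, val (bound) ×0
uses in reading order: req, env
typing: ✓ — P → R
ordered: ✗, val left unused
linear: ✗, val left unused
affine: ✓, no duplicate uses among env, req, val
relevant: ✗, val left unused
unrestricted: ✓, well-typed at P → R; no restrictions here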